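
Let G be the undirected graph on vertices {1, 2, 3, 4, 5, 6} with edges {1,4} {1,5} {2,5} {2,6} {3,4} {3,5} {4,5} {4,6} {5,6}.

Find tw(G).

A width-2 tree decomposition is:
Bags: B1 = {4, 5, 6}  B2 = {3, 4, 5}  B3 = {2, 5, 6}  B4 = {1, 4, 5}
Tree: B1–B2, B1–B3, B2–B4
The largest bag has 3 vertices, giving width 2; this decomposition certifies tw(G) ≤ 2. On the other hand G contains the 3-clique {2, 5, 6}. A clique must lie in a single bag of any decomposition, so no decomposition can have width below 2. Therefore the treewidth is 2.

2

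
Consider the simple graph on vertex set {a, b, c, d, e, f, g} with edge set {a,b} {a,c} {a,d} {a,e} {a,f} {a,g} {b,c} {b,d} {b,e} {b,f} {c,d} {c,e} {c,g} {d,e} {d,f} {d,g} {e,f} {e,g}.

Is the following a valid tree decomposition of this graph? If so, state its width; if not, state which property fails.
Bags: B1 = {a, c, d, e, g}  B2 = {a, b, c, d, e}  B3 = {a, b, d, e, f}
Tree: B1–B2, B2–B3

Yes; width 4.

Checking the three conditions: (i) the bags cover all of {a, b, c, d, e, f, g}; (ii) for each edge, some bag contains both endpoints; (iii) the bags containing any fixed vertex form a subtree. All hold, so the decomposition is valid with width 5 − 1 = 4.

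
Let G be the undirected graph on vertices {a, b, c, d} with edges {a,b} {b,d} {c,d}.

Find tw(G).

1

A width-1 tree decomposition is:
Bags: B1 = {c, d}  B2 = {b, d}  B3 = {a, b}
Tree: B1–B2, B2–B3
Every bag has size at most 2, so the width is 2 − 1 = 1 and tw(G) ≤ 1. Since G has at least one edge (e.g. c–d), it is not an edgeless graph, so tw(G) ≥ 1. Therefore the treewidth is 1.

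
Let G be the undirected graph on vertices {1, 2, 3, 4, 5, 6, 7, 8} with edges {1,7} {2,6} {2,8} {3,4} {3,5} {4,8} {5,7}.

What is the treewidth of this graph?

1

A width-1 tree decomposition is:
Bags: B1 = {1, 7}  B2 = {5, 7}  B3 = {3, 5}  B4 = {3, 4}  B5 = {4, 8}  B6 = {2, 8}  B7 = {2, 6}
Tree: B1–B2, B2–B3, B3–B4, B4–B5, B5–B6, B6–B7
The largest bag has 2 vertices, giving width 1; this decomposition certifies tw(G) ≤ 1. Since G has at least one edge (e.g. 1–7), it is not an edgeless graph, so tw(G) ≥ 1. The upper and lower bounds meet at 1, so that is the treewidth.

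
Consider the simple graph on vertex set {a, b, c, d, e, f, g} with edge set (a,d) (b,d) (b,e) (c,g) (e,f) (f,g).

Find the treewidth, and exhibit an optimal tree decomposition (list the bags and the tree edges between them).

Every bag has size at most 2, so the width is 2 − 1 = 1 and tw(G) ≤ 1. Since G has at least one edge (e.g. c–g), it is not an edgeless graph, so tw(G) ≥ 1. Therefore the treewidth is 1.

Treewidth 1.
Bags: B1 = {c, g}  B2 = {f, g}  B3 = {e, f}  B4 = {b, e}  B5 = {b, d}  B6 = {a, d}
Tree: B1–B2, B2–B3, B3–B4, B4–B5, B5–B6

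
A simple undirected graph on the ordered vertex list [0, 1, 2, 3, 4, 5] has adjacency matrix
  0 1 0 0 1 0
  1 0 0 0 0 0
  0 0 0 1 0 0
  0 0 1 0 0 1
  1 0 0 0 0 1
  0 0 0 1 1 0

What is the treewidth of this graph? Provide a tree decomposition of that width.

Treewidth 1.
One optimal decomposition is:
Bags: B1 = {0, 1}  B2 = {0, 4}  B3 = {4, 5}  B4 = {3, 5}  B5 = {2, 3}
Tree: B1–B2, B2–B3, B3–B4, B4–B5

Every bag has size at most 2, so the width is 2 − 1 = 1 and tw(G) ≤ 1. Any graph with an edge has treewidth ≥ 1, and G has the edge 1–0. Combining the bounds, tw(G) = 1.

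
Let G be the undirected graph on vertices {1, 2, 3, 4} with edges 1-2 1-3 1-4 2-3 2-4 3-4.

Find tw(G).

3

A width-3 tree decomposition is:
Bags: B1 = {1, 2, 3, 4}
Tree: (single bag)
With just one bag of size 4, the width is 4 − 1 = 3, so tw(G) ≤ 3. Conversely, {1, 2, 3, 4} is a clique of size 4, and the vertices of any clique must share a bag in every tree decomposition; so some bag has ≥ 4 vertices and tw(G) ≥ 3. The upper and lower bounds meet at 3, so that is the treewidth.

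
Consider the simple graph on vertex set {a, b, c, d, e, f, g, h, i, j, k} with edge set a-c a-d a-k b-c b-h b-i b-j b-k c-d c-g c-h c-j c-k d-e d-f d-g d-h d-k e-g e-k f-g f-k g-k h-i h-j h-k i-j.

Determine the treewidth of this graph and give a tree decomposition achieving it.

Treewidth 3.
One optimal decomposition is:
Bags: B1 = {c, d, h, k}  B2 = {b, c, h, k}  B3 = {c, d, g, k}  B4 = {b, c, h, j}  B5 = {d, f, g, k}  B6 = {a, c, d, k}  B7 = {d, e, g, k}  B8 = {b, h, i, j}
Tree: B1–B2, B1–B3, B2–B4, B3–B5, B1–B6, B3–B7, B4–B8

Every bag has size at most 4, so the width is 4 − 1 = 3 and tw(G) ≤ 3. On the other hand G contains the 4-clique {b, c, h, j}. A clique must lie in a single bag of any decomposition, so no decomposition can have width below 3. Hence tw(G) = 3 exactly.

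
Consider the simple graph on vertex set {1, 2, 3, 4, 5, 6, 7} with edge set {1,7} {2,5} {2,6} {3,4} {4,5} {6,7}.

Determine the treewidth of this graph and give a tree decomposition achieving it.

Treewidth 1.
One optimal decomposition is:
Bags: B1 = {1, 7}  B2 = {6, 7}  B3 = {2, 6}  B4 = {2, 5}  B5 = {4, 5}  B6 = {3, 4}
Tree: B1–B2, B2–B3, B3–B4, B4–B5, B5–B6

The largest bag has 2 vertices, giving width 1; this decomposition certifies tw(G) ≤ 1. Any graph with an edge has treewidth ≥ 1, and G has the edge 1–7. Hence tw(G) = 1 exactly.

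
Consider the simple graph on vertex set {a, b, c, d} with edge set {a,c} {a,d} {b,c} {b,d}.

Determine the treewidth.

2

A width-2 tree decomposition is:
Bags: B1 = {a, b, c}  B2 = {a, b, d}
Tree: B1–B2
The largest bag has 3 vertices, giving width 2; this decomposition certifies tw(G) ≤ 2. The edges a–c–b–d–a form a cycle, so G is not a tree and its treewidth is at least 2. Combining the bounds, tw(G) = 2.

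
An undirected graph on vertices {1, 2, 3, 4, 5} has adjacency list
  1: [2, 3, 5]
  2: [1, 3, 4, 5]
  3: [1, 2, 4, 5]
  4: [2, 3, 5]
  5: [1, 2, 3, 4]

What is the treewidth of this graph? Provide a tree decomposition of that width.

Treewidth 3.
One optimal decomposition is:
Bags: B1 = {1, 2, 3, 5}  B2 = {2, 3, 4, 5}
Tree: B1–B2

Each bag holds 4 vertices, so the decomposition has width 3, which upper-bounds the treewidth. For the lower bound, the 4 vertices {1, 2, 3, 5} are pairwise adjacent, and any tree decomposition puts a clique entirely inside one bag — forcing width ≥ 3. Hence tw(G) = 3 exactly.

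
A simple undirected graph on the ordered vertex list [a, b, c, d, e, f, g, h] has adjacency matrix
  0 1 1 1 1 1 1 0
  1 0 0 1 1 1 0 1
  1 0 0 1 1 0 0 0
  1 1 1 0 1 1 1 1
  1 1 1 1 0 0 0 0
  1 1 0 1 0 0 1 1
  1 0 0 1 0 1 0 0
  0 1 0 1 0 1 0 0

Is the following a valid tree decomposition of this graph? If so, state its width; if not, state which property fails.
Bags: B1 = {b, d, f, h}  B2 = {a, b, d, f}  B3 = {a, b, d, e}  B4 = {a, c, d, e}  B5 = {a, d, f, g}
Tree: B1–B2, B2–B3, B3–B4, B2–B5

Checking the three conditions: (i) the bags cover all of {a, b, c, d, e, f, g, h}; (ii) for each edge, some bag contains both endpoints; (iii) the bags containing any fixed vertex form a subtree. All hold, so the decomposition is valid with width 4 − 1 = 3.

Yes; width 3.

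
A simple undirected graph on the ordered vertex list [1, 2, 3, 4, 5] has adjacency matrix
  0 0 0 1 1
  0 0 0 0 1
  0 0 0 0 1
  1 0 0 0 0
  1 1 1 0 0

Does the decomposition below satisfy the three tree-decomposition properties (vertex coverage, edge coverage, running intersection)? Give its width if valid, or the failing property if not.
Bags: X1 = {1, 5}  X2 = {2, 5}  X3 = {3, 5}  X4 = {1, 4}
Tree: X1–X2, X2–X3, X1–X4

Yes; width 1.

Vertex coverage: the bags together contain {1, 2, 3, 4, 5}, the full vertex set. Edge coverage: each edge of G has both endpoints in at least one bag. Running intersection: for every vertex, the bags containing it form a connected subtree. All three properties hold, so this is a valid tree decomposition of width max|bag| − 1 = 1, and hence tw(G) ≤ 1.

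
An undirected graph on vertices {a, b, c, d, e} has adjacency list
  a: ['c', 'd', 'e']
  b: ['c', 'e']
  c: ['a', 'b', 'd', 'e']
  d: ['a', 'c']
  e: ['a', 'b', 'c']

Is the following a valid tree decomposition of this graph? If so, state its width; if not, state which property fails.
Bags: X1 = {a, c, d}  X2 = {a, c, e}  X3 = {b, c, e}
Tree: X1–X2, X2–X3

Every vertex of G appears in some bag (union = {a, b, c, d, e}); every edge is covered by a bag; and for each vertex v the set of bags containing v is connected in the bag tree. The decomposition is therefore valid. The largest bag has 3 vertices, so the width is 2.

Yes; width 2.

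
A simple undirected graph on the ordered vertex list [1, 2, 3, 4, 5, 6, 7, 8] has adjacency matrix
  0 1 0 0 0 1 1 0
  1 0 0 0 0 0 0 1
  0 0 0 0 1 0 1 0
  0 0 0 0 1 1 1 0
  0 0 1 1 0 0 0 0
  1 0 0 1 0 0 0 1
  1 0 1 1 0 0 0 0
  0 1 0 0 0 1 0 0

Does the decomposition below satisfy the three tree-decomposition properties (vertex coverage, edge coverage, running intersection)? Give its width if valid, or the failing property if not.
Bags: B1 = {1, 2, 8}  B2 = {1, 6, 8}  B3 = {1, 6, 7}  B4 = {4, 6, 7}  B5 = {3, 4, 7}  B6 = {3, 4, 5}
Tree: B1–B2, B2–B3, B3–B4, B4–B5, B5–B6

Yes; width 2.

Checking the three conditions: (i) the bags cover all of {1, 2, 3, 4, 5, 6, 7, 8}; (ii) for each edge, some bag contains both endpoints; (iii) the bags containing any fixed vertex form a subtree. All hold, so the decomposition is valid with width 3 − 1 = 2.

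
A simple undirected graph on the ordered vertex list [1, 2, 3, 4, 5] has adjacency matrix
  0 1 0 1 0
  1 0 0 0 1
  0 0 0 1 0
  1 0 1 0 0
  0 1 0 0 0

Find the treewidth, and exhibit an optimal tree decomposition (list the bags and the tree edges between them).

Every bag has size at most 2, so the width is 2 − 1 = 1 and tw(G) ≤ 1. Any graph with an edge has treewidth ≥ 1, and G has the edge 5–2. Hence tw(G) = 1 exactly.

Treewidth 1.
Bags: B1 = {2, 5}  B2 = {1, 2}  B3 = {1, 4}  B4 = {3, 4}
Tree: B1–B2, B2–B3, B3–B4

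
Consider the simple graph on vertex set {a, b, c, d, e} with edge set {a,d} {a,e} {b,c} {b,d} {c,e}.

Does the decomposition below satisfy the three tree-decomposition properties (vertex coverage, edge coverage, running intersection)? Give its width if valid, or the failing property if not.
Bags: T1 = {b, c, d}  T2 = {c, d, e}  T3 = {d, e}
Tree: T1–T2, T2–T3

No — vertex a appears in no bag.

A tree decomposition must satisfy three properties: every vertex lies in some bag; for every edge, both endpoints lie together in some bag; and for every vertex, the bags containing it form a connected subtree. Here vertex a appears in no bag, so the decomposition is invalid.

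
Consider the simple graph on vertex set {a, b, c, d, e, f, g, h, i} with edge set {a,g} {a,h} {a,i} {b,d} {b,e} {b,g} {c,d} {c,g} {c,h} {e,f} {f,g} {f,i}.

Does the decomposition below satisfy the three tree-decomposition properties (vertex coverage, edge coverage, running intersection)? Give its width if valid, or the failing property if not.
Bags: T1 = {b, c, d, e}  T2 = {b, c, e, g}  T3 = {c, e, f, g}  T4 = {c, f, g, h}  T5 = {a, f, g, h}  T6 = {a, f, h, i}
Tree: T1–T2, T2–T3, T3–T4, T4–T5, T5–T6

Checking the three conditions: (i) the bags cover all of {a, b, c, d, e, f, g, h, i}; (ii) for each edge, some bag contains both endpoints; (iii) the bags containing any fixed vertex form a subtree. All hold, so the decomposition is valid with width 4 − 1 = 3.

Yes; width 3.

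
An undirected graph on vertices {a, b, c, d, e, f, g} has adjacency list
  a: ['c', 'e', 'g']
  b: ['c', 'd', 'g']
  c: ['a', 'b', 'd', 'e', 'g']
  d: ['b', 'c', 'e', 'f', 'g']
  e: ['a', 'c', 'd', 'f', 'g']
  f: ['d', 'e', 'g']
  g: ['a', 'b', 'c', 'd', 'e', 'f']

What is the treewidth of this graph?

3

A width-3 tree decomposition is:
Bags: B1 = {c, d, e, g}  B2 = {a, c, e, g}  B3 = {b, c, d, g}  B4 = {d, e, f, g}
Tree: B1–B2, B1–B3, B1–B4
Each bag holds 4 vertices, so the decomposition has width 3, which upper-bounds the treewidth. On the other hand G contains the 4-clique {c, d, e, g}. A clique must lie in a single bag of any decomposition, so no decomposition can have width below 3. Combining the bounds, tw(G) = 3.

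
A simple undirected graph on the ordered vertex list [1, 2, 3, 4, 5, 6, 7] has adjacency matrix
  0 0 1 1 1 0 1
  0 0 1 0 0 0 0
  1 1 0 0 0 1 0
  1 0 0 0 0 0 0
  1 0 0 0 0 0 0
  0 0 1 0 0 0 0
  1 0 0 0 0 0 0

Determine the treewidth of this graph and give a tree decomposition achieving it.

Treewidth 1.
Bags: B1 = {1, 4}  B2 = {1, 3}  B3 = {2, 3}  B4 = {1, 7}  B5 = {3, 6}  B6 = {1, 5}
Tree: B1–B2, B2–B3, B1–B4, B3–B5, B4–B6

Each bag holds 2 vertices, so the decomposition has width 1, which upper-bounds the treewidth. Since G has at least one edge (e.g. 4–1), it is not an edgeless graph, so tw(G) ≥ 1. Therefore the treewidth is 1.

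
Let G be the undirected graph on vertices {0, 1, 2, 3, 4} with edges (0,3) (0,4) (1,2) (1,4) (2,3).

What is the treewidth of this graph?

2

A width-2 tree decomposition is:
Bags: B1 = {0, 1, 4}  B2 = {0, 1, 2}  B3 = {0, 2, 3}
Tree: B1–B2, B2–B3
Every bag has size at most 3, so the width is 3 − 1 = 2 and tw(G) ≤ 2. Since 0–4–1–2–3–0 is a cycle in G, G is not acyclic. Forests are exactly the graphs of treewidth ≤ 1, so tw(G) ≥ 2. Hence tw(G) = 2 exactly.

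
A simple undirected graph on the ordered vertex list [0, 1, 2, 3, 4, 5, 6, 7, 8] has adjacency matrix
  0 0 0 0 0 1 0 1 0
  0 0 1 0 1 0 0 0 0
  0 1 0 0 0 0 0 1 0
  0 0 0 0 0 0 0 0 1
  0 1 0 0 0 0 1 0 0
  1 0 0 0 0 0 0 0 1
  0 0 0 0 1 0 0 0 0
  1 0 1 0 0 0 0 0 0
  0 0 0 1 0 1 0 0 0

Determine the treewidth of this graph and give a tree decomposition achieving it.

Treewidth 1.
One optimal decomposition is:
Bags: B1 = {3, 8}  B2 = {5, 8}  B3 = {0, 5}  B4 = {0, 7}  B5 = {2, 7}  B6 = {1, 2}  B7 = {1, 4}  B8 = {4, 6}
Tree: B1–B2, B2–B3, B3–B4, B4–B5, B5–B6, B6–B7, B7–B8

Each bag holds 2 vertices, so the decomposition has width 1, which upper-bounds the treewidth. Since G has at least one edge (e.g. 3–8), it is not an edgeless graph, so tw(G) ≥ 1. The upper and lower bounds meet at 1, so that is the treewidth.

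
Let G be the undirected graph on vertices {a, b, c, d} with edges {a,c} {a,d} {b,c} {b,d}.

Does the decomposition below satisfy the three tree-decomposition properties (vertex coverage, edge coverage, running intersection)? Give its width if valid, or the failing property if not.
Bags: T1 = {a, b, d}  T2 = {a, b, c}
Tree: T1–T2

Yes; width 2.

Checking the three conditions: (i) the bags cover all of {a, b, c, d}; (ii) for each edge, some bag contains both endpoints; (iii) the bags containing any fixed vertex form a subtree. All hold, so the decomposition is valid with width 3 − 1 = 2.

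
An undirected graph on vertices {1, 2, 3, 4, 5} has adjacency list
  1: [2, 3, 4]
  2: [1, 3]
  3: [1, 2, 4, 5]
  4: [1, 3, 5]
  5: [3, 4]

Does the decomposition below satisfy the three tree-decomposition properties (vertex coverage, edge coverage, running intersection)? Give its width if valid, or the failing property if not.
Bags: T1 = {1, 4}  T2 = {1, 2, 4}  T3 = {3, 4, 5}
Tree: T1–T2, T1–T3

No — edge (3,1) lies in no bag.

A tree decomposition must satisfy three properties: every vertex lies in some bag; for every edge, both endpoints lie together in some bag; and for every vertex, the bags containing it form a connected subtree. Here edge (3,1) lies in no bag, so the decomposition is invalid.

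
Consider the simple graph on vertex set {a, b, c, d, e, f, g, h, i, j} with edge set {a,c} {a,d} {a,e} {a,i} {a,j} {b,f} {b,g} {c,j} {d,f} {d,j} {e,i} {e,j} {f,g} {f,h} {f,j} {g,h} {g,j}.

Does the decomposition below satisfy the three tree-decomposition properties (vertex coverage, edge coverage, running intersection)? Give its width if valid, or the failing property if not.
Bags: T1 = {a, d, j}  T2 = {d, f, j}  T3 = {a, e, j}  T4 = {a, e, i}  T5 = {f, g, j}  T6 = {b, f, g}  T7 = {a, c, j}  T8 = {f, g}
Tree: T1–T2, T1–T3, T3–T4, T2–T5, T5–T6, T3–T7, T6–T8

A tree decomposition must satisfy three properties: every vertex lies in some bag; for every edge, both endpoints lie together in some bag; and for every vertex, the bags containing it form a connected subtree. Here vertex h appears in no bag, so the decomposition is invalid.

No — vertex h appears in no bag.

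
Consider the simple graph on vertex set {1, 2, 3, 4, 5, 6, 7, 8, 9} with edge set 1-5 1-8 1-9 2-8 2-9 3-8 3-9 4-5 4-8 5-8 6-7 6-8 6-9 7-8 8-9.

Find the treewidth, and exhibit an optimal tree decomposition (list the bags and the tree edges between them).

Treewidth 2.
One optimal decomposition is:
Bags: B1 = {3, 8, 9}  B2 = {1, 8, 9}  B3 = {1, 5, 8}  B4 = {4, 5, 8}  B5 = {6, 8, 9}  B6 = {2, 8, 9}  B7 = {6, 7, 8}
Tree: B1–B2, B2–B3, B3–B4, B2–B5, B5–B6, B5–B7

The largest bag has 3 vertices, giving width 2; this decomposition certifies tw(G) ≤ 2. For the lower bound, the 3 vertices {1, 8, 9} are pairwise adjacent, and any tree decomposition puts a clique entirely inside one bag — forcing width ≥ 2. Therefore the treewidth is 2.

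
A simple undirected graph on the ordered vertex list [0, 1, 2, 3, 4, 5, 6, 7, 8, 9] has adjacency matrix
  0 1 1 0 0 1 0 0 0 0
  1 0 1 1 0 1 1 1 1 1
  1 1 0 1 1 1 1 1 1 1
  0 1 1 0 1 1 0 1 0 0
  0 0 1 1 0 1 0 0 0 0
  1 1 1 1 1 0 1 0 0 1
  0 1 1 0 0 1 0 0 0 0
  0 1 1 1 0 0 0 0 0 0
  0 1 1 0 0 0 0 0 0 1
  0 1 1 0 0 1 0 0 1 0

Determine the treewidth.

3

A width-3 tree decomposition is:
Bags: B1 = {1, 2, 5, 6}  B2 = {1, 2, 3, 5}  B3 = {1, 2, 5, 9}  B4 = {1, 2, 3, 7}  B5 = {0, 1, 2, 5}  B6 = {2, 3, 4, 5}  B7 = {1, 2, 8, 9}
Tree: B1–B2, B1–B3, B2–B4, B2–B5, B2–B6, B3–B7
Each bag holds 4 vertices, so the decomposition has width 3, which upper-bounds the treewidth. On the other hand G contains the 4-clique {1, 2, 8, 9}. A clique must lie in a single bag of any decomposition, so no decomposition can have width below 3. The upper and lower bounds meet at 3, so that is the treewidth.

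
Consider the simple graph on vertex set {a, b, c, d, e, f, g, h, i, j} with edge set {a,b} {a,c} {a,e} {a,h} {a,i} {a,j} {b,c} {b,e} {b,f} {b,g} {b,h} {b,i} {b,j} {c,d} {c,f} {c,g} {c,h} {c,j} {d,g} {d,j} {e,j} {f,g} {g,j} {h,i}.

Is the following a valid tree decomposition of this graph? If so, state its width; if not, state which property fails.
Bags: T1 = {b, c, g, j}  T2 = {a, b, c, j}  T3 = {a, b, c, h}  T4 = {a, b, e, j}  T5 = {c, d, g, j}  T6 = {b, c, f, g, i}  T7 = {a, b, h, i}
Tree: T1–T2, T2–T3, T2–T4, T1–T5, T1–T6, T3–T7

No — bags containing vertex i are not connected in the tree.

A tree decomposition must satisfy three properties: every vertex lies in some bag; for every edge, both endpoints lie together in some bag; and for every vertex, the bags containing it form a connected subtree. Here bags containing vertex i are not connected in the tree, so the decomposition is invalid.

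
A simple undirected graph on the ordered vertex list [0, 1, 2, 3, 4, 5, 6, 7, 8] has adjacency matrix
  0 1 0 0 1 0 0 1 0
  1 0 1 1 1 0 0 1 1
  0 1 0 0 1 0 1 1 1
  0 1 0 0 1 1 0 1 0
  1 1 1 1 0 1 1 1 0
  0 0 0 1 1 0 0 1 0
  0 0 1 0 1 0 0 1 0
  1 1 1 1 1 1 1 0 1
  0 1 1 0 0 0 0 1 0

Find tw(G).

3

A width-3 tree decomposition is:
Bags: B1 = {1, 2, 4, 7}  B2 = {1, 2, 7, 8}  B3 = {1, 3, 4, 7}  B4 = {2, 4, 6, 7}  B5 = {3, 4, 5, 7}  B6 = {0, 1, 4, 7}
Tree: B1–B2, B1–B3, B1–B4, B3–B5, B3–B6
Every bag has size at most 4, so the width is 4 − 1 = 3 and tw(G) ≤ 3. Conversely, {1, 2, 7, 8} is a clique of size 4, and the vertices of any clique must share a bag in every tree decomposition; so some bag has ≥ 4 vertices and tw(G) ≥ 3. Combining the bounds, tw(G) = 3.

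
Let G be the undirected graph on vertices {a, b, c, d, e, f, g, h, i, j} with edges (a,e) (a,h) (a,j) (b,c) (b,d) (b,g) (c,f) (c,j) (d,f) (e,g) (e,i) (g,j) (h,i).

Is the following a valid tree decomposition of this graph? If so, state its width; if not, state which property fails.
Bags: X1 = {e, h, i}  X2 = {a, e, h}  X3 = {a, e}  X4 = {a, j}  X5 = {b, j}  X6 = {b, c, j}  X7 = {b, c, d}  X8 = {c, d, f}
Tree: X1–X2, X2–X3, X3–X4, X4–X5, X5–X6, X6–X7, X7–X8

No — vertex g appears in no bag.

A tree decomposition must satisfy three properties: every vertex lies in some bag; for every edge, both endpoints lie together in some bag; and for every vertex, the bags containing it form a connected subtree. Here vertex g appears in no bag, so the decomposition is invalid.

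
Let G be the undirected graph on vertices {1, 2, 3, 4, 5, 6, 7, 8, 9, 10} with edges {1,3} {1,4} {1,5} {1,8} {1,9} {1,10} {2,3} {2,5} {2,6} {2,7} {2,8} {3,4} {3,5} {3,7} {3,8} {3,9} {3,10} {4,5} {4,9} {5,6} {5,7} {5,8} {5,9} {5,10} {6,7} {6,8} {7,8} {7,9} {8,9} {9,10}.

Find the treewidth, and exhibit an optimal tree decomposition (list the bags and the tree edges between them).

Each bag holds 5 vertices, so the decomposition has width 4, which upper-bounds the treewidth. On the other hand G contains the 5-clique {1, 3, 5, 8, 9}. A clique must lie in a single bag of any decomposition, so no decomposition can have width below 4. Therefore the treewidth is 4.

Treewidth 4.
Bags: B1 = {1, 3, 4, 5, 9}  B2 = {1, 3, 5, 8, 9}  B3 = {3, 5, 7, 8, 9}  B4 = {1, 3, 5, 9, 10}  B5 = {2, 3, 5, 7, 8}  B6 = {2, 5, 6, 7, 8}
Tree: B1–B2, B2–B3, B2–B4, B3–B5, B5–B6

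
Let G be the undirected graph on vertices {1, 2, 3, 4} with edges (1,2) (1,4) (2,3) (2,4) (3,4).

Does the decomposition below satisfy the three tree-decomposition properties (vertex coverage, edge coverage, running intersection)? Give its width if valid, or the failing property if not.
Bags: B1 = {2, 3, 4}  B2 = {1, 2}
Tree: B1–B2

No — edge (4,1) lies in no bag.

A tree decomposition must satisfy three properties: every vertex lies in some bag; for every edge, both endpoints lie together in some bag; and for every vertex, the bags containing it form a connected subtree. Here edge (4,1) lies in no bag, so the decomposition is invalid.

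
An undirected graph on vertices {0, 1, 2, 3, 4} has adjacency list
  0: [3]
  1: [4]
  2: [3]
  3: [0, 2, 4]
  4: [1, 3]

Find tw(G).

1

A width-1 tree decomposition is:
Bags: B1 = {3, 4}  B2 = {2, 3}  B3 = {0, 3}  B4 = {1, 4}
Tree: B1–B2, B1–B3, B1–B4
Every bag has size at most 2, so the width is 2 − 1 = 1 and tw(G) ≤ 1. Since G has at least one edge (e.g. 4–3), it is not an edgeless graph, so tw(G) ≥ 1. The upper and lower bounds meet at 1, so that is the treewidth.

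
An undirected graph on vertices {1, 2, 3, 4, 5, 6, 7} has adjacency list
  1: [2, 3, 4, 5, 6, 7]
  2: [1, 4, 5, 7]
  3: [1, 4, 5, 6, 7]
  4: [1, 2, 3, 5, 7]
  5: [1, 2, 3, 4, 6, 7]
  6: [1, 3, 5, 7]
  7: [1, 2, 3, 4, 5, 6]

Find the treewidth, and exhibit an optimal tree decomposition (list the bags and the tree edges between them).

Each bag holds 5 vertices, so the decomposition has width 4, which upper-bounds the treewidth. On the other hand G contains the 5-clique {1, 2, 4, 5, 7}. A clique must lie in a single bag of any decomposition, so no decomposition can have width below 4. The upper and lower bounds meet at 4, so that is the treewidth.

Treewidth 4.
One optimal decomposition is:
Bags: B1 = {1, 3, 4, 5, 7}  B2 = {1, 2, 4, 5, 7}  B3 = {1, 3, 5, 6, 7}
Tree: B1–B2, B1–B3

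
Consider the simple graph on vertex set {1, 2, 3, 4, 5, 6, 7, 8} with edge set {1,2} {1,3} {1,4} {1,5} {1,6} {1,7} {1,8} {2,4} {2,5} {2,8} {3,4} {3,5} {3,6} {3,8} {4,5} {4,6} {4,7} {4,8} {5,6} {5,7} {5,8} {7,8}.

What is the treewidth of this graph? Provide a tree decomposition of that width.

Treewidth 4.
One such decomposition:
Bags: B1 = {1, 3, 4, 5, 6}  B2 = {1, 3, 4, 5, 8}  B3 = {1, 2, 4, 5, 8}  B4 = {1, 4, 5, 7, 8}
Tree: B1–B2, B2–B3, B3–B4

The largest bag has 5 vertices, giving width 4; this decomposition certifies tw(G) ≤ 4. For the lower bound, the 5 vertices {1, 2, 4, 5, 8} are pairwise adjacent, and any tree decomposition puts a clique entirely inside one bag — forcing width ≥ 4. The upper and lower bounds meet at 4, so that is the treewidth.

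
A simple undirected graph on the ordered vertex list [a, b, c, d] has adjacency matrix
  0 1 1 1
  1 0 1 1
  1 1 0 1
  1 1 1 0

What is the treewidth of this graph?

A width-3 tree decomposition is:
Bags: B1 = {a, b, c, d}
Tree: (single bag)
A single bag containing all 4 vertices is trivially a valid decomposition of width 3. On the other hand G contains the 4-clique {a, b, c, d}. A clique must lie in a single bag of any decomposition, so no decomposition can have width below 3. The upper and lower bounds meet at 3, so that is the treewidth.

3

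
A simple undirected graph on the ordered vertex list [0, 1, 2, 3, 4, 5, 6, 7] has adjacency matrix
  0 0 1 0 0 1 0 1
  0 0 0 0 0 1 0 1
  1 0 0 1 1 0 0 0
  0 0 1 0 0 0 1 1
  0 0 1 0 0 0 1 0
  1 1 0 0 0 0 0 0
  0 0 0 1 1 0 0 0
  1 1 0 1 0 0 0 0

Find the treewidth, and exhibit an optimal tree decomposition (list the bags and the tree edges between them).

Each bag holds 3 vertices, so the decomposition has width 2, which upper-bounds the treewidth. For the lower bound, G contains the cycle 4–6–3–2–4, so G is not a forest; only forests have treewidth ≤ 1, hence tw(G) ≥ 2. Therefore the treewidth is 2.

Treewidth 2.
Bags: B1 = {2, 4, 6}  B2 = {2, 3, 6}  B3 = {0, 2, 3}  B4 = {0, 3, 7}  B5 = {0, 5, 7}  B6 = {1, 5, 7}
Tree: B1–B2, B2–B3, B3–B4, B4–B5, B5–B6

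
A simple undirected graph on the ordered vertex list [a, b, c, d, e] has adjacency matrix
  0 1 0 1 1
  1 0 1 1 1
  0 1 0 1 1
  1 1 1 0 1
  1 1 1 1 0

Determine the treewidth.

3

A width-3 tree decomposition is:
Bags: B1 = {a, b, d, e}  B2 = {b, c, d, e}
Tree: B1–B2
The largest bag has 4 vertices, giving width 3; this decomposition certifies tw(G) ≤ 3. On the other hand G contains the 4-clique {b, c, d, e}. A clique must lie in a single bag of any decomposition, so no decomposition can have width below 3. Combining the bounds, tw(G) = 3.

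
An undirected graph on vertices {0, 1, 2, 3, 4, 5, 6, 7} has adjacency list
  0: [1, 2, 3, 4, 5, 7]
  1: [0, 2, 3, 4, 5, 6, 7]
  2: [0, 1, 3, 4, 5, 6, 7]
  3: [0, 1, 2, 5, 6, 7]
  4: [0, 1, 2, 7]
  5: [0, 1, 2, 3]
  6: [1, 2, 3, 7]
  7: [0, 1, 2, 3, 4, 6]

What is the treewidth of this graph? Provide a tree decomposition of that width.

Treewidth 4.
One optimal decomposition is:
Bags: B1 = {0, 1, 2, 4, 7}  B2 = {0, 1, 2, 3, 7}  B3 = {0, 1, 2, 3, 5}  B4 = {1, 2, 3, 6, 7}
Tree: B1–B2, B2–B3, B2–B4

The largest bag has 5 vertices, giving width 4; this decomposition certifies tw(G) ≤ 4. On the other hand G contains the 5-clique {0, 1, 2, 3, 5}. A clique must lie in a single bag of any decomposition, so no decomposition can have width below 4. Combining the bounds, tw(G) = 4.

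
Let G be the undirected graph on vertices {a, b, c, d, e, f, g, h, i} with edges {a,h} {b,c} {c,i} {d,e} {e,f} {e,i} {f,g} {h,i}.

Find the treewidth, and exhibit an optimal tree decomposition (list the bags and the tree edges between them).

Every bag has size at most 2, so the width is 2 − 1 = 1 and tw(G) ≤ 1. G has an edge, so its treewidth is at least 1. The upper and lower bounds meet at 1, so that is the treewidth.

Treewidth 1.
One optimal decomposition is:
Bags: B1 = {e, i}  B2 = {c, i}  B3 = {h, i}  B4 = {e, f}  B5 = {b, c}  B6 = {a, h}  B7 = {f, g}  B8 = {d, e}
Tree: B1–B2, B1–B3, B1–B4, B2–B5, B3–B6, B4–B7, B1–B8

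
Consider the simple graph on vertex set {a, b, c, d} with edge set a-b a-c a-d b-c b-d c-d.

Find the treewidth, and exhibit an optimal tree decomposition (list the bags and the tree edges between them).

With just one bag of size 4, the width is 4 − 1 = 3, so tw(G) ≤ 3. On the other hand G contains the 4-clique {a, b, c, d}. A clique must lie in a single bag of any decomposition, so no decomposition can have width below 3. Combining the bounds, tw(G) = 3.

Treewidth 3.
Bags: B1 = {a, b, c, d}
Tree: (single bag)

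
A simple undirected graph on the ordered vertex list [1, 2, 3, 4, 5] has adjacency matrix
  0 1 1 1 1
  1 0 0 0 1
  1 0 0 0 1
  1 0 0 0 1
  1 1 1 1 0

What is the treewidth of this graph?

2

A width-2 tree decomposition is:
Bags: B1 = {1, 2, 5}  B2 = {1, 4, 5}  B3 = {1, 3, 5}
Tree: B1–B2, B1–B3
The largest bag has 3 vertices, giving width 2; this decomposition certifies tw(G) ≤ 2. On the other hand G contains the 3-clique {1, 2, 5}. A clique must lie in a single bag of any decomposition, so no decomposition can have width below 2. Combining the bounds, tw(G) = 2.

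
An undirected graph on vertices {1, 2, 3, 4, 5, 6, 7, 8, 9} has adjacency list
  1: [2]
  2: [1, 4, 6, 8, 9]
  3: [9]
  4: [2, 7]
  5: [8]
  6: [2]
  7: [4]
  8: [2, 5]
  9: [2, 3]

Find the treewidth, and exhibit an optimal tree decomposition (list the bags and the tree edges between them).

The largest bag has 2 vertices, giving width 1; this decomposition certifies tw(G) ≤ 1. G has an edge, so its treewidth is at least 1. Hence tw(G) = 1 exactly.

Treewidth 1.
Bags: B1 = {2, 9}  B2 = {2, 6}  B3 = {2, 8}  B4 = {3, 9}  B5 = {5, 8}  B6 = {2, 4}  B7 = {4, 7}  B8 = {1, 2}
Tree: B1–B2, B2–B3, B1–B4, B3–B5, B1–B6, B6–B7, B1–B8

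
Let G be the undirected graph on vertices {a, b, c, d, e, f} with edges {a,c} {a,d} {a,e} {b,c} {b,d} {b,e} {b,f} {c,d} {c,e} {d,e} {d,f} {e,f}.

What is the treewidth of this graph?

3

A width-3 tree decomposition is:
Bags: B1 = {a, c, d, e}  B2 = {b, c, d, e}  B3 = {b, d, e, f}
Tree: B1–B2, B2–B3
Each bag holds 4 vertices, so the decomposition has width 3, which upper-bounds the treewidth. On the other hand G contains the 4-clique {a, c, d, e}. A clique must lie in a single bag of any decomposition, so no decomposition can have width below 3. Combining the bounds, tw(G) = 3.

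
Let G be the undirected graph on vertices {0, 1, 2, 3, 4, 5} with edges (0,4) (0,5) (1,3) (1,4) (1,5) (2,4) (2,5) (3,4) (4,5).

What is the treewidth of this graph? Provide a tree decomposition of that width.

Each bag holds 3 vertices, so the decomposition has width 2, which upper-bounds the treewidth. Conversely, {1, 3, 4} is a clique of size 3, and the vertices of any clique must share a bag in every tree decomposition; so some bag has ≥ 3 vertices and tw(G) ≥ 2. Hence tw(G) = 2 exactly.

Treewidth 2.
One such decomposition:
Bags: B1 = {1, 4, 5}  B2 = {1, 3, 4}  B3 = {2, 4, 5}  B4 = {0, 4, 5}
Tree: B1–B2, B1–B3, B3–B4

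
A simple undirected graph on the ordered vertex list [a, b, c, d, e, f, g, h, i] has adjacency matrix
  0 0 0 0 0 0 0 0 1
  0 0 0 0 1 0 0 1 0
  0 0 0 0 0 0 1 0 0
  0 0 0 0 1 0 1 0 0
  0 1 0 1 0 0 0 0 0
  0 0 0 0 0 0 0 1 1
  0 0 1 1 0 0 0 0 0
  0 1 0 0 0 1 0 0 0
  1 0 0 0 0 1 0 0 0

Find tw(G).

1

A width-1 tree decomposition is:
Bags: B1 = {a, i}  B2 = {f, i}  B3 = {f, h}  B4 = {b, h}  B5 = {b, e}  B6 = {d, e}  B7 = {d, g}  B8 = {c, g}
Tree: B1–B2, B2–B3, B3–B4, B4–B5, B5–B6, B6–B7, B7–B8
The largest bag has 2 vertices, giving width 1; this decomposition certifies tw(G) ≤ 1. Since G has at least one edge (e.g. a–i), it is not an edgeless graph, so tw(G) ≥ 1. The upper and lower bounds meet at 1, so that is the treewidth.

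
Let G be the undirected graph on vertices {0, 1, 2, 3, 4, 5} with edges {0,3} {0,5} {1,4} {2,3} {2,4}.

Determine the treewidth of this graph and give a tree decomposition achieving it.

Every bag has size at most 2, so the width is 2 − 1 = 1 and tw(G) ≤ 1. Any graph with an edge has treewidth ≥ 1, and G has the edge 1–4. Combining the bounds, tw(G) = 1.

Treewidth 1.
One optimal decomposition is:
Bags: B1 = {1, 4}  B2 = {2, 4}  B3 = {2, 3}  B4 = {0, 3}  B5 = {0, 5}
Tree: B1–B2, B2–B3, B3–B4, B4–B5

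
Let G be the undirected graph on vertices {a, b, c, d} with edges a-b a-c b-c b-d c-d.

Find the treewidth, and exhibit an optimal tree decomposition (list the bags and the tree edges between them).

Each bag holds 3 vertices, so the decomposition has width 2, which upper-bounds the treewidth. For the lower bound, the 3 vertices {b, c, d} are pairwise adjacent, and any tree decomposition puts a clique entirely inside one bag — forcing width ≥ 2. Hence tw(G) = 2 exactly.

Treewidth 2.
Bags: B1 = {a, b, c}  B2 = {b, c, d}
Tree: B1–B2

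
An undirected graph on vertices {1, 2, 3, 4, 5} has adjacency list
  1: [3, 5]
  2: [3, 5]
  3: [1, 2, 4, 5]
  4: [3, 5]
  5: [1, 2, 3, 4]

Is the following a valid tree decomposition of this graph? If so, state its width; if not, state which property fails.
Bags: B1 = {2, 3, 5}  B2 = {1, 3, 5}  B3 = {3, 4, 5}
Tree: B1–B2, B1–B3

Yes; width 2.

Vertex coverage: the bags together contain {1, 2, 3, 4, 5}, the full vertex set. Edge coverage: each edge of G has both endpoints in at least one bag. Running intersection: for every vertex, the bags containing it form a connected subtree. All three properties hold, so this is a valid tree decomposition of width max|bag| − 1 = 2, and hence tw(G) ≤ 2.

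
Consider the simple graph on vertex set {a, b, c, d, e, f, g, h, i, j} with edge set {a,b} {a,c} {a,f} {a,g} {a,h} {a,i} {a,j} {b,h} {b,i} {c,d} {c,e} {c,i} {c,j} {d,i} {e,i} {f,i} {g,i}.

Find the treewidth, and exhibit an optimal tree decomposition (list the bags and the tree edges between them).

Each bag holds 3 vertices, so the decomposition has width 2, which upper-bounds the treewidth. For the lower bound, the 3 vertices {a, c, j} are pairwise adjacent, and any tree decomposition puts a clique entirely inside one bag — forcing width ≥ 2. The upper and lower bounds meet at 2, so that is the treewidth.

Treewidth 2.
One optimal decomposition is:
Bags: B1 = {c, e, i}  B2 = {a, c, i}  B3 = {a, g, i}  B4 = {a, c, j}  B5 = {a, f, i}  B6 = {a, b, i}  B7 = {a, b, h}  B8 = {c, d, i}
Tree: B1–B2, B2–B3, B2–B4, B2–B5, B2–B6, B6–B7, B2–B8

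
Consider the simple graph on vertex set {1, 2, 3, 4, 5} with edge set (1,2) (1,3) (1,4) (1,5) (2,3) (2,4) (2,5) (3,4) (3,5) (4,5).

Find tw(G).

4

A width-4 tree decomposition is:
Bags: B1 = {1, 2, 3, 4, 5}
Tree: (single bag)
A single bag containing all 5 vertices is trivially a valid decomposition of width 4. On the other hand G contains the 5-clique {1, 2, 3, 4, 5}. A clique must lie in a single bag of any decomposition, so no decomposition can have width below 4. Therefore the treewidth is 4.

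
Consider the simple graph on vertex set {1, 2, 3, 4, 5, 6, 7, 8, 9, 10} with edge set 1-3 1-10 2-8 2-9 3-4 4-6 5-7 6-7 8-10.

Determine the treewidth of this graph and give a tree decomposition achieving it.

Each bag holds 2 vertices, so the decomposition has width 1, which upper-bounds the treewidth. G has an edge, so its treewidth is at least 1. Combining the bounds, tw(G) = 1.

Treewidth 1.
One such decomposition:
Bags: B1 = {2, 9}  B2 = {2, 8}  B3 = {8, 10}  B4 = {1, 10}  B5 = {1, 3}  B6 = {3, 4}  B7 = {4, 6}  B8 = {6, 7}  B9 = {5, 7}
Tree: B1–B2, B2–B3, B3–B4, B4–B5, B5–B6, B6–B7, B7–B8, B8–B9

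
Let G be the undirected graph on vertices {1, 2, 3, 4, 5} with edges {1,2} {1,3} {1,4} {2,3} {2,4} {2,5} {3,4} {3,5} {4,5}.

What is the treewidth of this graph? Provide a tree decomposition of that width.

Every bag has size at most 4, so the width is 4 − 1 = 3 and tw(G) ≤ 3. Conversely, {1, 2, 3, 4} is a clique of size 4, and the vertices of any clique must share a bag in every tree decomposition; so some bag has ≥ 4 vertices and tw(G) ≥ 3. The upper and lower bounds meet at 3, so that is the treewidth.

Treewidth 3.
One such decomposition:
Bags: B1 = {1, 2, 3, 4}  B2 = {2, 3, 4, 5}
Tree: B1–B2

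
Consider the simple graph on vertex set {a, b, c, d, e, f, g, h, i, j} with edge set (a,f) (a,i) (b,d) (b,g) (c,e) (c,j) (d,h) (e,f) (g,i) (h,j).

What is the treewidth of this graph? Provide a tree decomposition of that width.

Treewidth 2.
Bags: B1 = {d, h, j}  B2 = {b, d, j}  B3 = {b, g, j}  B4 = {g, i, j}  B5 = {a, i, j}  B6 = {a, f, j}  B7 = {e, f, j}  B8 = {c, e, j}
Tree: B1–B2, B2–B3, B3–B4, B4–B5, B5–B6, B6–B7, B7–B8

Every bag has size at most 3, so the width is 3 − 1 = 2 and tw(G) ≤ 2. For the lower bound, G contains the cycle j–h–d–b–g–i–a–f–e–c–j, so G is not a forest; only forests have treewidth ≤ 1, hence tw(G) ≥ 2. Therefore the treewidth is 2.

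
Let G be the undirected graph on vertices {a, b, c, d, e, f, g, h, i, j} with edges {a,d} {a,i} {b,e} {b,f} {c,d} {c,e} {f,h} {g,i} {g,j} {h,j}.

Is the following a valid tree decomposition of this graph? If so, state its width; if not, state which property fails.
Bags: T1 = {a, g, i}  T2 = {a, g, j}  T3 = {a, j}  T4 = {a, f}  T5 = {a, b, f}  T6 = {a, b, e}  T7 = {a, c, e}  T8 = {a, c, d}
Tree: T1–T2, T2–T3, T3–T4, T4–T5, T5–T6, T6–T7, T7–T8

A tree decomposition must satisfy three properties: every vertex lies in some bag; for every edge, both endpoints lie together in some bag; and for every vertex, the bags containing it form a connected subtree. Here vertex h appears in no bag, so the decomposition is invalid.

No — vertex h appears in no bag.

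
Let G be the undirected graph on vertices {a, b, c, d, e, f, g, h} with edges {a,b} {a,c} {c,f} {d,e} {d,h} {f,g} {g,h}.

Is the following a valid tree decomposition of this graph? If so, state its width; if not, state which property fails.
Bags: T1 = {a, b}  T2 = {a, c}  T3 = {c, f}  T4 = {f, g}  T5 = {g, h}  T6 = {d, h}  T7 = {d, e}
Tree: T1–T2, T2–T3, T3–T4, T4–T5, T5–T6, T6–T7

Yes; width 1.

Checking the three conditions: (i) the bags cover all of {a, b, c, d, e, f, g, h}; (ii) for each edge, some bag contains both endpoints; (iii) the bags containing any fixed vertex form a subtree. All hold, so the decomposition is valid with width 2 − 1 = 1.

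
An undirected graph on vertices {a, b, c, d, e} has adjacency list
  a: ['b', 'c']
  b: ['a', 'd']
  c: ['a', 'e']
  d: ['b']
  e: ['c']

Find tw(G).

A width-1 tree decomposition is:
Bags: B1 = {c, e}  B2 = {a, c}  B3 = {a, b}  B4 = {b, d}
Tree: B1–B2, B2–B3, B3–B4
Every bag has size at most 2, so the width is 2 − 1 = 1 and tw(G) ≤ 1. Any graph with an edge has treewidth ≥ 1, and G has the edge e–c. Hence tw(G) = 1 exactly.

1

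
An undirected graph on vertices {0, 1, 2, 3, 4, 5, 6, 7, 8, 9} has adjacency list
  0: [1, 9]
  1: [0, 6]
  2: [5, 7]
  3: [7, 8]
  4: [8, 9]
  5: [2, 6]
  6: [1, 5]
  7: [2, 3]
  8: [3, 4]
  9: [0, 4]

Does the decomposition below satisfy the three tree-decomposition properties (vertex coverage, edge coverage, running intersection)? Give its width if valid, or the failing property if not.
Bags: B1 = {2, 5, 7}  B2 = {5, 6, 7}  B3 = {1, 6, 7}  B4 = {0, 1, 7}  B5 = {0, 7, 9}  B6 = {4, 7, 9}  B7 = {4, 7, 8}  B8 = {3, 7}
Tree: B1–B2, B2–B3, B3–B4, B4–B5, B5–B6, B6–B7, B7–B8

No — edge (8,3) lies in no bag.

A tree decomposition must satisfy three properties: every vertex lies in some bag; for every edge, both endpoints lie together in some bag; and for every vertex, the bags containing it form a connected subtree. Here edge (8,3) lies in no bag, so the decomposition is invalid.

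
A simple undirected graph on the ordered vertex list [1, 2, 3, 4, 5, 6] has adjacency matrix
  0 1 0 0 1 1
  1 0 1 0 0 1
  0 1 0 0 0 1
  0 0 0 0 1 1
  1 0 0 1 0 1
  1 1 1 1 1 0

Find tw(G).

A width-2 tree decomposition is:
Bags: B1 = {1, 2, 6}  B2 = {2, 3, 6}  B3 = {1, 5, 6}  B4 = {4, 5, 6}
Tree: B1–B2, B1–B3, B3–B4
The largest bag has 3 vertices, giving width 2; this decomposition certifies tw(G) ≤ 2. Conversely, {1, 2, 6} is a clique of size 3, and the vertices of any clique must share a bag in every tree decomposition; so some bag has ≥ 3 vertices and tw(G) ≥ 2. Hence tw(G) = 2 exactly.

2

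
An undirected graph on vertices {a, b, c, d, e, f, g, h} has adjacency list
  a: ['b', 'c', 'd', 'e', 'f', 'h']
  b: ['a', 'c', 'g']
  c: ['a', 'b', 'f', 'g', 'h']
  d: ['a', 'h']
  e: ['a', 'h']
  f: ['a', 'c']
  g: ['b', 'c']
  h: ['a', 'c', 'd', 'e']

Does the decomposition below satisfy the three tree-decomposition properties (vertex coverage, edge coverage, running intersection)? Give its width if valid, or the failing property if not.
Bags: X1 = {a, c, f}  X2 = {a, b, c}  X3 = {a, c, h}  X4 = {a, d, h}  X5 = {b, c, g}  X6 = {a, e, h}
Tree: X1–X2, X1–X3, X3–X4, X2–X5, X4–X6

Every vertex of G appears in some bag (union = {a, b, c, d, e, f, g, h}); every edge is covered by a bag; and for each vertex v the set of bags containing v is connected in the bag tree. The decomposition is therefore valid. The largest bag has 3 vertices, so the width is 2.

Yes; width 2.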